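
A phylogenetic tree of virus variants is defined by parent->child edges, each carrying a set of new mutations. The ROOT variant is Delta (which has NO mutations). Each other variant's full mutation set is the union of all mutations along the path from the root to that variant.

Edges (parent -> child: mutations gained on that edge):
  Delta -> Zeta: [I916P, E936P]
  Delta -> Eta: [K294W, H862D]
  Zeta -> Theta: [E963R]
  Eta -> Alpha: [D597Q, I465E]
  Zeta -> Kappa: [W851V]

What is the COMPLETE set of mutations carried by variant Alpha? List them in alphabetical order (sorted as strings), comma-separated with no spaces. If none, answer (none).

At Delta: gained [] -> total []
At Eta: gained ['K294W', 'H862D'] -> total ['H862D', 'K294W']
At Alpha: gained ['D597Q', 'I465E'] -> total ['D597Q', 'H862D', 'I465E', 'K294W']

Answer: D597Q,H862D,I465E,K294W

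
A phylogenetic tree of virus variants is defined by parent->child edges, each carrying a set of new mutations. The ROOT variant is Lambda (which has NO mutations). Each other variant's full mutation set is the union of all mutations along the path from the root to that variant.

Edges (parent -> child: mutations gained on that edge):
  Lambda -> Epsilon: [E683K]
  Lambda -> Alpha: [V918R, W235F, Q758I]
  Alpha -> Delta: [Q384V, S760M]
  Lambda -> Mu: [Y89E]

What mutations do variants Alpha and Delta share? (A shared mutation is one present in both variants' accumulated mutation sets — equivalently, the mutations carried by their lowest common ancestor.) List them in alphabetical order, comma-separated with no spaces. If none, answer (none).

Accumulating mutations along path to Alpha:
  At Lambda: gained [] -> total []
  At Alpha: gained ['V918R', 'W235F', 'Q758I'] -> total ['Q758I', 'V918R', 'W235F']
Mutations(Alpha) = ['Q758I', 'V918R', 'W235F']
Accumulating mutations along path to Delta:
  At Lambda: gained [] -> total []
  At Alpha: gained ['V918R', 'W235F', 'Q758I'] -> total ['Q758I', 'V918R', 'W235F']
  At Delta: gained ['Q384V', 'S760M'] -> total ['Q384V', 'Q758I', 'S760M', 'V918R', 'W235F']
Mutations(Delta) = ['Q384V', 'Q758I', 'S760M', 'V918R', 'W235F']
Intersection: ['Q758I', 'V918R', 'W235F'] ∩ ['Q384V', 'Q758I', 'S760M', 'V918R', 'W235F'] = ['Q758I', 'V918R', 'W235F']

Answer: Q758I,V918R,W235F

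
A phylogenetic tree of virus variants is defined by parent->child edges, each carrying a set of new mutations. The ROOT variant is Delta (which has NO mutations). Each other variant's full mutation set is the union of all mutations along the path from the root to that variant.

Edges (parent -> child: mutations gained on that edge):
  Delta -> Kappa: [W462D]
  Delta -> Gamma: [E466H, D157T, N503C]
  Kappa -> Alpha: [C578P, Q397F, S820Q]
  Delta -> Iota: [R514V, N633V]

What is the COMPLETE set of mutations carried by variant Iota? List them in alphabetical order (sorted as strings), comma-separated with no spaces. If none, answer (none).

Answer: N633V,R514V

Derivation:
At Delta: gained [] -> total []
At Iota: gained ['R514V', 'N633V'] -> total ['N633V', 'R514V']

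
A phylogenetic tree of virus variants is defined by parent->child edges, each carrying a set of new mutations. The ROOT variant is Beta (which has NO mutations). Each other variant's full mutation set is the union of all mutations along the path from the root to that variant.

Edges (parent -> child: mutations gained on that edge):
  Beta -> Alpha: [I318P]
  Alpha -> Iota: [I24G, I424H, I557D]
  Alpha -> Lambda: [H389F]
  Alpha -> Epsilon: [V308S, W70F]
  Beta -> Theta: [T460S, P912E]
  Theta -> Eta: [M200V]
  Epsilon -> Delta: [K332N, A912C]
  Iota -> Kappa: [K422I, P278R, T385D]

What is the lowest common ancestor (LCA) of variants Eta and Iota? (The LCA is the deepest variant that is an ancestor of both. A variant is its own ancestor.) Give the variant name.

Answer: Beta

Derivation:
Path from root to Eta: Beta -> Theta -> Eta
  ancestors of Eta: {Beta, Theta, Eta}
Path from root to Iota: Beta -> Alpha -> Iota
  ancestors of Iota: {Beta, Alpha, Iota}
Common ancestors: {Beta}
Walk up from Iota: Iota (not in ancestors of Eta), Alpha (not in ancestors of Eta), Beta (in ancestors of Eta)
Deepest common ancestor (LCA) = Beta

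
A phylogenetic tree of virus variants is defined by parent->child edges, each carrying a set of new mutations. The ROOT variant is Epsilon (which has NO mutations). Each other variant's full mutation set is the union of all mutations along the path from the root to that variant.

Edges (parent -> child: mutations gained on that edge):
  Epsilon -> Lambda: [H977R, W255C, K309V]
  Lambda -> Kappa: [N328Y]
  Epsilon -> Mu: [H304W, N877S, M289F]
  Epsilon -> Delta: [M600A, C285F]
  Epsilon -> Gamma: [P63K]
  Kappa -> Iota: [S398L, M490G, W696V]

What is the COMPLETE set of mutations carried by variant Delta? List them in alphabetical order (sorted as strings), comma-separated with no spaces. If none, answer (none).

Answer: C285F,M600A

Derivation:
At Epsilon: gained [] -> total []
At Delta: gained ['M600A', 'C285F'] -> total ['C285F', 'M600A']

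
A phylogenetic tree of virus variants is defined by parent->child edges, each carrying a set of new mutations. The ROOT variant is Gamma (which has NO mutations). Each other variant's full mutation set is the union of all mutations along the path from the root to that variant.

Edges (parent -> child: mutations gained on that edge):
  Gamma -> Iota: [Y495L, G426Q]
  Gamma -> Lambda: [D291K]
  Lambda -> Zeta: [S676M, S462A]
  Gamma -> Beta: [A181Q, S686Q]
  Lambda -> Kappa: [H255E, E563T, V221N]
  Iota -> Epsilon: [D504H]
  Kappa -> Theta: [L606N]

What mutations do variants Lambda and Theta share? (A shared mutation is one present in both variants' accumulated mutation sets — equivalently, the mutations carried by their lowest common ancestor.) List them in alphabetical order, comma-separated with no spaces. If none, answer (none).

Accumulating mutations along path to Lambda:
  At Gamma: gained [] -> total []
  At Lambda: gained ['D291K'] -> total ['D291K']
Mutations(Lambda) = ['D291K']
Accumulating mutations along path to Theta:
  At Gamma: gained [] -> total []
  At Lambda: gained ['D291K'] -> total ['D291K']
  At Kappa: gained ['H255E', 'E563T', 'V221N'] -> total ['D291K', 'E563T', 'H255E', 'V221N']
  At Theta: gained ['L606N'] -> total ['D291K', 'E563T', 'H255E', 'L606N', 'V221N']
Mutations(Theta) = ['D291K', 'E563T', 'H255E', 'L606N', 'V221N']
Intersection: ['D291K'] ∩ ['D291K', 'E563T', 'H255E', 'L606N', 'V221N'] = ['D291K']

Answer: D291K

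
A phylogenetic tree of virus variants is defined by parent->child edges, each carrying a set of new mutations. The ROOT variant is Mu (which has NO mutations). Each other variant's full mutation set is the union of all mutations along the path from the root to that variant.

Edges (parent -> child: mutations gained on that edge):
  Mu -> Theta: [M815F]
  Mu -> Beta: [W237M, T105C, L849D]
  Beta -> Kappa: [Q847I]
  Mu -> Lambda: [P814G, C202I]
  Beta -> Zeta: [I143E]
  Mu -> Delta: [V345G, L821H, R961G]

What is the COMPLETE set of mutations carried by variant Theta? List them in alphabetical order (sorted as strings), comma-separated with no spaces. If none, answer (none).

Answer: M815F

Derivation:
At Mu: gained [] -> total []
At Theta: gained ['M815F'] -> total ['M815F']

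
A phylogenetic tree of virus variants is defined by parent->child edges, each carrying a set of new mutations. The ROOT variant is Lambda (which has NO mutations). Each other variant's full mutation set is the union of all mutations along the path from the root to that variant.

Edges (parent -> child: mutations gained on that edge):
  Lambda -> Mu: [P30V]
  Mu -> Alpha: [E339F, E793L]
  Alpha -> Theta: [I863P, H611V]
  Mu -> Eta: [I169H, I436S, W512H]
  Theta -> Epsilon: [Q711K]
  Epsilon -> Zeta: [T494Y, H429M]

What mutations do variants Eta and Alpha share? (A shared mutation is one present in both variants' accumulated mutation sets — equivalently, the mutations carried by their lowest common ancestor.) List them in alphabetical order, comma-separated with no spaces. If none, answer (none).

Accumulating mutations along path to Eta:
  At Lambda: gained [] -> total []
  At Mu: gained ['P30V'] -> total ['P30V']
  At Eta: gained ['I169H', 'I436S', 'W512H'] -> total ['I169H', 'I436S', 'P30V', 'W512H']
Mutations(Eta) = ['I169H', 'I436S', 'P30V', 'W512H']
Accumulating mutations along path to Alpha:
  At Lambda: gained [] -> total []
  At Mu: gained ['P30V'] -> total ['P30V']
  At Alpha: gained ['E339F', 'E793L'] -> total ['E339F', 'E793L', 'P30V']
Mutations(Alpha) = ['E339F', 'E793L', 'P30V']
Intersection: ['I169H', 'I436S', 'P30V', 'W512H'] ∩ ['E339F', 'E793L', 'P30V'] = ['P30V']

Answer: P30V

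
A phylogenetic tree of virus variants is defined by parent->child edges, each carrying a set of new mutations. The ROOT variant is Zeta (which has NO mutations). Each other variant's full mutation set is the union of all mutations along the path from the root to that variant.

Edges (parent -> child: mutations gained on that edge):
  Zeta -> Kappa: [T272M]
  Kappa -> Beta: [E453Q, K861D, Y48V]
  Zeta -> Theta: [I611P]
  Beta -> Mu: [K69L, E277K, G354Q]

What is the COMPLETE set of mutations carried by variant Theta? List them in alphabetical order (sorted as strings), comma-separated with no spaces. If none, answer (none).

At Zeta: gained [] -> total []
At Theta: gained ['I611P'] -> total ['I611P']

Answer: I611P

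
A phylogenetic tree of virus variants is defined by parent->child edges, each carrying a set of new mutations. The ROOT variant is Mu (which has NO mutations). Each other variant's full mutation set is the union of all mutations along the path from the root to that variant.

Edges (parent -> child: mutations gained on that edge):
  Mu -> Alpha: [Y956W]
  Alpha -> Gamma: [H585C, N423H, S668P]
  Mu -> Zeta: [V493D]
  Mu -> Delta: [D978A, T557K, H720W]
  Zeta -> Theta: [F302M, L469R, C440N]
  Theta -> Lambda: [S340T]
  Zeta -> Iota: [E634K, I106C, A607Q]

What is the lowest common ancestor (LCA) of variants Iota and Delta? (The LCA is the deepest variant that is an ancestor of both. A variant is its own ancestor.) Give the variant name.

Path from root to Iota: Mu -> Zeta -> Iota
  ancestors of Iota: {Mu, Zeta, Iota}
Path from root to Delta: Mu -> Delta
  ancestors of Delta: {Mu, Delta}
Common ancestors: {Mu}
Walk up from Delta: Delta (not in ancestors of Iota), Mu (in ancestors of Iota)
Deepest common ancestor (LCA) = Mu

Answer: Mu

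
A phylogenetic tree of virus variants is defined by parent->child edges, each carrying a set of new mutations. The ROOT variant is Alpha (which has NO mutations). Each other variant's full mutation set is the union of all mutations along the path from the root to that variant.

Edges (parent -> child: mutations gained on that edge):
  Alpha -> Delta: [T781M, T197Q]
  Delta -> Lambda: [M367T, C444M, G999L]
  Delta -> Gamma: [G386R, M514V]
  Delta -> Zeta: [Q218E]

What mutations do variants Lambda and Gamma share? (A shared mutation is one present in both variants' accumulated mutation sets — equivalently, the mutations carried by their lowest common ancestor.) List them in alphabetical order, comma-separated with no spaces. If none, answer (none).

Answer: T197Q,T781M

Derivation:
Accumulating mutations along path to Lambda:
  At Alpha: gained [] -> total []
  At Delta: gained ['T781M', 'T197Q'] -> total ['T197Q', 'T781M']
  At Lambda: gained ['M367T', 'C444M', 'G999L'] -> total ['C444M', 'G999L', 'M367T', 'T197Q', 'T781M']
Mutations(Lambda) = ['C444M', 'G999L', 'M367T', 'T197Q', 'T781M']
Accumulating mutations along path to Gamma:
  At Alpha: gained [] -> total []
  At Delta: gained ['T781M', 'T197Q'] -> total ['T197Q', 'T781M']
  At Gamma: gained ['G386R', 'M514V'] -> total ['G386R', 'M514V', 'T197Q', 'T781M']
Mutations(Gamma) = ['G386R', 'M514V', 'T197Q', 'T781M']
Intersection: ['C444M', 'G999L', 'M367T', 'T197Q', 'T781M'] ∩ ['G386R', 'M514V', 'T197Q', 'T781M'] = ['T197Q', 'T781M']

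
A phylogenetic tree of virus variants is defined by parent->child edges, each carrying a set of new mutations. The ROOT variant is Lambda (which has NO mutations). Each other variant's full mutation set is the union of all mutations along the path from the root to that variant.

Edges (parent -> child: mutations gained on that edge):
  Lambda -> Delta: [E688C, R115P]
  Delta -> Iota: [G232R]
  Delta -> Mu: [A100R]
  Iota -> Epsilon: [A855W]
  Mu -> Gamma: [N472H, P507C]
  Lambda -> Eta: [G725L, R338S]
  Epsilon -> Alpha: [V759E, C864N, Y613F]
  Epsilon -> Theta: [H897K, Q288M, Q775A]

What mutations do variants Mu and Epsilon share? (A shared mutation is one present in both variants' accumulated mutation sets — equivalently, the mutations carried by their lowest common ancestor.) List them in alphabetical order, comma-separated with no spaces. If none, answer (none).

Answer: E688C,R115P

Derivation:
Accumulating mutations along path to Mu:
  At Lambda: gained [] -> total []
  At Delta: gained ['E688C', 'R115P'] -> total ['E688C', 'R115P']
  At Mu: gained ['A100R'] -> total ['A100R', 'E688C', 'R115P']
Mutations(Mu) = ['A100R', 'E688C', 'R115P']
Accumulating mutations along path to Epsilon:
  At Lambda: gained [] -> total []
  At Delta: gained ['E688C', 'R115P'] -> total ['E688C', 'R115P']
  At Iota: gained ['G232R'] -> total ['E688C', 'G232R', 'R115P']
  At Epsilon: gained ['A855W'] -> total ['A855W', 'E688C', 'G232R', 'R115P']
Mutations(Epsilon) = ['A855W', 'E688C', 'G232R', 'R115P']
Intersection: ['A100R', 'E688C', 'R115P'] ∩ ['A855W', 'E688C', 'G232R', 'R115P'] = ['E688C', 'R115P']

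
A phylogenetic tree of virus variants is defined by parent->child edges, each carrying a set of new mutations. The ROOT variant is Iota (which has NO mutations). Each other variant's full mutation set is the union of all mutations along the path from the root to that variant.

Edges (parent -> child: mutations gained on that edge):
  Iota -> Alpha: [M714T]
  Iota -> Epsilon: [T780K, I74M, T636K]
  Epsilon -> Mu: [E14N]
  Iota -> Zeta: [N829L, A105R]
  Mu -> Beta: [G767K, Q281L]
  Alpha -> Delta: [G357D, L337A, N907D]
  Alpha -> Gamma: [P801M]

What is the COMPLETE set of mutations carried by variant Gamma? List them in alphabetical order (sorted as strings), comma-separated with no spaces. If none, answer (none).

Answer: M714T,P801M

Derivation:
At Iota: gained [] -> total []
At Alpha: gained ['M714T'] -> total ['M714T']
At Gamma: gained ['P801M'] -> total ['M714T', 'P801M']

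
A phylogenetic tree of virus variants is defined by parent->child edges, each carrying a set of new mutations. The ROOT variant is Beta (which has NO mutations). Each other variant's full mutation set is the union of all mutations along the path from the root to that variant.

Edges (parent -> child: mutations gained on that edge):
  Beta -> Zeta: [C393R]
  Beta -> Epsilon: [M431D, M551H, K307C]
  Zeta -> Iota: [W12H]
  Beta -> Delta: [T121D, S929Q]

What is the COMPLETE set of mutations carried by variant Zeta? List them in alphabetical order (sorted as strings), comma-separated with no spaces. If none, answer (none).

Answer: C393R

Derivation:
At Beta: gained [] -> total []
At Zeta: gained ['C393R'] -> total ['C393R']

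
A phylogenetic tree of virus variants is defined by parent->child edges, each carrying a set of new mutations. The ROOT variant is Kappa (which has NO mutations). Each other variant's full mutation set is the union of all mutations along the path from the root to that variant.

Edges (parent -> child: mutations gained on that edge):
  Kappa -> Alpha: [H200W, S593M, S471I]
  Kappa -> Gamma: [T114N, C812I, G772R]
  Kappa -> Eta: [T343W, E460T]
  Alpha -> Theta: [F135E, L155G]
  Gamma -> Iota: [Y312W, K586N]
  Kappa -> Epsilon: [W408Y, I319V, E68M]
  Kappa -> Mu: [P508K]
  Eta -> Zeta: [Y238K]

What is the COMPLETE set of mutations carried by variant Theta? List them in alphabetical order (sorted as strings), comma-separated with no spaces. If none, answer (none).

At Kappa: gained [] -> total []
At Alpha: gained ['H200W', 'S593M', 'S471I'] -> total ['H200W', 'S471I', 'S593M']
At Theta: gained ['F135E', 'L155G'] -> total ['F135E', 'H200W', 'L155G', 'S471I', 'S593M']

Answer: F135E,H200W,L155G,S471I,S593M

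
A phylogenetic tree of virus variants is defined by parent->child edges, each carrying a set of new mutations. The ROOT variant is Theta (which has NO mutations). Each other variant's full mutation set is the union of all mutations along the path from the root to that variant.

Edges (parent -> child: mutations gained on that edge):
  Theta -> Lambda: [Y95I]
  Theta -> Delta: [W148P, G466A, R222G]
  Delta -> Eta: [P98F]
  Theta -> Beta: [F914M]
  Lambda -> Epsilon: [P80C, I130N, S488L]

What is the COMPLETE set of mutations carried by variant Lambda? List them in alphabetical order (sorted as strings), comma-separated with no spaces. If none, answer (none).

At Theta: gained [] -> total []
At Lambda: gained ['Y95I'] -> total ['Y95I']

Answer: Y95I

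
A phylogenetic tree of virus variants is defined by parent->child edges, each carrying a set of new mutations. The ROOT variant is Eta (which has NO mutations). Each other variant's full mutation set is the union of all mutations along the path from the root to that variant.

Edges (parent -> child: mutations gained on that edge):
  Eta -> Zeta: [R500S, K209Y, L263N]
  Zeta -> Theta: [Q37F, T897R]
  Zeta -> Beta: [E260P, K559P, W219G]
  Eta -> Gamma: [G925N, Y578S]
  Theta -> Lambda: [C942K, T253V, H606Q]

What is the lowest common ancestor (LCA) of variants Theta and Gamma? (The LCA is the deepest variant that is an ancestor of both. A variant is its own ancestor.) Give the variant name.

Path from root to Theta: Eta -> Zeta -> Theta
  ancestors of Theta: {Eta, Zeta, Theta}
Path from root to Gamma: Eta -> Gamma
  ancestors of Gamma: {Eta, Gamma}
Common ancestors: {Eta}
Walk up from Gamma: Gamma (not in ancestors of Theta), Eta (in ancestors of Theta)
Deepest common ancestor (LCA) = Eta

Answer: Eta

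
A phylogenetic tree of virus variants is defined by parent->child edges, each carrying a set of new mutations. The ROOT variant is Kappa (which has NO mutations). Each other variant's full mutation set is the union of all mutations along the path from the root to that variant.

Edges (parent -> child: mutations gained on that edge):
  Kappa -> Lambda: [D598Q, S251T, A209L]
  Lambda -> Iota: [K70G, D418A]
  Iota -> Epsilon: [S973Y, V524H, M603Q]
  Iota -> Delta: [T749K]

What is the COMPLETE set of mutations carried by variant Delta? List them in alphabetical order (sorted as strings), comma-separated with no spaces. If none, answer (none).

Answer: A209L,D418A,D598Q,K70G,S251T,T749K

Derivation:
At Kappa: gained [] -> total []
At Lambda: gained ['D598Q', 'S251T', 'A209L'] -> total ['A209L', 'D598Q', 'S251T']
At Iota: gained ['K70G', 'D418A'] -> total ['A209L', 'D418A', 'D598Q', 'K70G', 'S251T']
At Delta: gained ['T749K'] -> total ['A209L', 'D418A', 'D598Q', 'K70G', 'S251T', 'T749K']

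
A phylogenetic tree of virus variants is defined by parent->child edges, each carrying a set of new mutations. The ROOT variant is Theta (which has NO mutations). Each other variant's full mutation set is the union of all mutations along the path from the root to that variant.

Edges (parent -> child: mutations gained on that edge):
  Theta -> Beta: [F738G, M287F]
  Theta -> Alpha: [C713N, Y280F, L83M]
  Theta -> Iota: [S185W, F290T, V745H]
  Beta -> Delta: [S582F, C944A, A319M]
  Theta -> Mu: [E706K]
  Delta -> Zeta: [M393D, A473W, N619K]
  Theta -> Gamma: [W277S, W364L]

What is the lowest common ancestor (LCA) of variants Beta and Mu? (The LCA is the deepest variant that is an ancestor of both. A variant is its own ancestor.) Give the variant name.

Path from root to Beta: Theta -> Beta
  ancestors of Beta: {Theta, Beta}
Path from root to Mu: Theta -> Mu
  ancestors of Mu: {Theta, Mu}
Common ancestors: {Theta}
Walk up from Mu: Mu (not in ancestors of Beta), Theta (in ancestors of Beta)
Deepest common ancestor (LCA) = Theta

Answer: Theta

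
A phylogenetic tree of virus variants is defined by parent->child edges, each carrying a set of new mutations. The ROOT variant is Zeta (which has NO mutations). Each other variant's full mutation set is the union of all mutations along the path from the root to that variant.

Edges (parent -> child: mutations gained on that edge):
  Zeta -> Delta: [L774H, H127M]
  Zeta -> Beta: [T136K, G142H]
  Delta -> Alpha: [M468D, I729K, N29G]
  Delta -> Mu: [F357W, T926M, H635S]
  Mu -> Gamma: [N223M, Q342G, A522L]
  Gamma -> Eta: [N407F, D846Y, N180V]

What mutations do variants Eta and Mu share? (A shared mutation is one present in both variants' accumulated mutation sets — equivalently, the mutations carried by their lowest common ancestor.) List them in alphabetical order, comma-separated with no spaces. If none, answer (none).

Answer: F357W,H127M,H635S,L774H,T926M

Derivation:
Accumulating mutations along path to Eta:
  At Zeta: gained [] -> total []
  At Delta: gained ['L774H', 'H127M'] -> total ['H127M', 'L774H']
  At Mu: gained ['F357W', 'T926M', 'H635S'] -> total ['F357W', 'H127M', 'H635S', 'L774H', 'T926M']
  At Gamma: gained ['N223M', 'Q342G', 'A522L'] -> total ['A522L', 'F357W', 'H127M', 'H635S', 'L774H', 'N223M', 'Q342G', 'T926M']
  At Eta: gained ['N407F', 'D846Y', 'N180V'] -> total ['A522L', 'D846Y', 'F357W', 'H127M', 'H635S', 'L774H', 'N180V', 'N223M', 'N407F', 'Q342G', 'T926M']
Mutations(Eta) = ['A522L', 'D846Y', 'F357W', 'H127M', 'H635S', 'L774H', 'N180V', 'N223M', 'N407F', 'Q342G', 'T926M']
Accumulating mutations along path to Mu:
  At Zeta: gained [] -> total []
  At Delta: gained ['L774H', 'H127M'] -> total ['H127M', 'L774H']
  At Mu: gained ['F357W', 'T926M', 'H635S'] -> total ['F357W', 'H127M', 'H635S', 'L774H', 'T926M']
Mutations(Mu) = ['F357W', 'H127M', 'H635S', 'L774H', 'T926M']
Intersection: ['A522L', 'D846Y', 'F357W', 'H127M', 'H635S', 'L774H', 'N180V', 'N223M', 'N407F', 'Q342G', 'T926M'] ∩ ['F357W', 'H127M', 'H635S', 'L774H', 'T926M'] = ['F357W', 'H127M', 'H635S', 'L774H', 'T926M']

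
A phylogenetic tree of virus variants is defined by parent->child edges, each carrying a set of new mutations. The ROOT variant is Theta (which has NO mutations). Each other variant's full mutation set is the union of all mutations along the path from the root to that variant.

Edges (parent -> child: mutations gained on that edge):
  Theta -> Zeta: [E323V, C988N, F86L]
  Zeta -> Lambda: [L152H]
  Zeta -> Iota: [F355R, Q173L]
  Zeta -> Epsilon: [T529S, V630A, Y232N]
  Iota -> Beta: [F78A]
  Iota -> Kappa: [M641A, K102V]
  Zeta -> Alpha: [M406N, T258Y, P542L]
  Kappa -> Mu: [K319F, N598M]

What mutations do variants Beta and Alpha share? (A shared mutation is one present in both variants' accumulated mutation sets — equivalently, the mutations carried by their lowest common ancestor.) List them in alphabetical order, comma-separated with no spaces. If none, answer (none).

Answer: C988N,E323V,F86L

Derivation:
Accumulating mutations along path to Beta:
  At Theta: gained [] -> total []
  At Zeta: gained ['E323V', 'C988N', 'F86L'] -> total ['C988N', 'E323V', 'F86L']
  At Iota: gained ['F355R', 'Q173L'] -> total ['C988N', 'E323V', 'F355R', 'F86L', 'Q173L']
  At Beta: gained ['F78A'] -> total ['C988N', 'E323V', 'F355R', 'F78A', 'F86L', 'Q173L']
Mutations(Beta) = ['C988N', 'E323V', 'F355R', 'F78A', 'F86L', 'Q173L']
Accumulating mutations along path to Alpha:
  At Theta: gained [] -> total []
  At Zeta: gained ['E323V', 'C988N', 'F86L'] -> total ['C988N', 'E323V', 'F86L']
  At Alpha: gained ['M406N', 'T258Y', 'P542L'] -> total ['C988N', 'E323V', 'F86L', 'M406N', 'P542L', 'T258Y']
Mutations(Alpha) = ['C988N', 'E323V', 'F86L', 'M406N', 'P542L', 'T258Y']
Intersection: ['C988N', 'E323V', 'F355R', 'F78A', 'F86L', 'Q173L'] ∩ ['C988N', 'E323V', 'F86L', 'M406N', 'P542L', 'T258Y'] = ['C988N', 'E323V', 'F86L']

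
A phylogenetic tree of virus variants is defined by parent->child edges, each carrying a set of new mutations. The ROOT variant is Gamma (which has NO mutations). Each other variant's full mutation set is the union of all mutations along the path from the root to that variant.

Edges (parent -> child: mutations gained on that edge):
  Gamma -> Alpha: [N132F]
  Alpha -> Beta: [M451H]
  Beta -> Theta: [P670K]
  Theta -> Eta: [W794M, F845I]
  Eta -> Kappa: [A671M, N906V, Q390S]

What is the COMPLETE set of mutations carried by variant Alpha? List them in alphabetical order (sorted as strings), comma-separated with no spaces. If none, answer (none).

Answer: N132F

Derivation:
At Gamma: gained [] -> total []
At Alpha: gained ['N132F'] -> total ['N132F']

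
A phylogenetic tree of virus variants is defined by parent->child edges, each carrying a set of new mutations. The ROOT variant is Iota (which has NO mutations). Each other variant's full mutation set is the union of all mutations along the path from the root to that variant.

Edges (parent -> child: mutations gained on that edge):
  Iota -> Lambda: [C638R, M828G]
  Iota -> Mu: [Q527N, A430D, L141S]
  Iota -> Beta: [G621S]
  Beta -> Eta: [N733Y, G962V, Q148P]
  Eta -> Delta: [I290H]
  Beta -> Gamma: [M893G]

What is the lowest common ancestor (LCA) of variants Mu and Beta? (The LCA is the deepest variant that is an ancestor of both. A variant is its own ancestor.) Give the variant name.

Path from root to Mu: Iota -> Mu
  ancestors of Mu: {Iota, Mu}
Path from root to Beta: Iota -> Beta
  ancestors of Beta: {Iota, Beta}
Common ancestors: {Iota}
Walk up from Beta: Beta (not in ancestors of Mu), Iota (in ancestors of Mu)
Deepest common ancestor (LCA) = Iota

Answer: Iota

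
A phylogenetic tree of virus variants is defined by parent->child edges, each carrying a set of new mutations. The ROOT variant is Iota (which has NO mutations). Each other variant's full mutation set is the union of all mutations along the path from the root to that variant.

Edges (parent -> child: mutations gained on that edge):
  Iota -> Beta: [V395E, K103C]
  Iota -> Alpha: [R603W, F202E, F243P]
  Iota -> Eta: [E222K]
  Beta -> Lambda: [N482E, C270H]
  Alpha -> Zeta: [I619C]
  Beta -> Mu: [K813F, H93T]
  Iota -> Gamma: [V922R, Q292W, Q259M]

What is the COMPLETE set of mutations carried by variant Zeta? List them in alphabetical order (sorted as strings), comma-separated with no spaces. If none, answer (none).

At Iota: gained [] -> total []
At Alpha: gained ['R603W', 'F202E', 'F243P'] -> total ['F202E', 'F243P', 'R603W']
At Zeta: gained ['I619C'] -> total ['F202E', 'F243P', 'I619C', 'R603W']

Answer: F202E,F243P,I619C,R603W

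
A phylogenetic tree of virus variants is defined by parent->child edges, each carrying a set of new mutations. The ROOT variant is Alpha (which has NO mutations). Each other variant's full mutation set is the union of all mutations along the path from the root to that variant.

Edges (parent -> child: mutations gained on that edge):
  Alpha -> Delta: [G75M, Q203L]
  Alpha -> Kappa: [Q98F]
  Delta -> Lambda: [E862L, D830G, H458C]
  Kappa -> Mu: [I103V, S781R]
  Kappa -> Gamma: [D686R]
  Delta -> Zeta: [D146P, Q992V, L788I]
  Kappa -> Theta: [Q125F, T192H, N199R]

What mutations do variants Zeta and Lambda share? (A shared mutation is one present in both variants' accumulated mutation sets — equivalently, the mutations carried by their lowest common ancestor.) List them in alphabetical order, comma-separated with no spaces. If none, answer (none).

Answer: G75M,Q203L

Derivation:
Accumulating mutations along path to Zeta:
  At Alpha: gained [] -> total []
  At Delta: gained ['G75M', 'Q203L'] -> total ['G75M', 'Q203L']
  At Zeta: gained ['D146P', 'Q992V', 'L788I'] -> total ['D146P', 'G75M', 'L788I', 'Q203L', 'Q992V']
Mutations(Zeta) = ['D146P', 'G75M', 'L788I', 'Q203L', 'Q992V']
Accumulating mutations along path to Lambda:
  At Alpha: gained [] -> total []
  At Delta: gained ['G75M', 'Q203L'] -> total ['G75M', 'Q203L']
  At Lambda: gained ['E862L', 'D830G', 'H458C'] -> total ['D830G', 'E862L', 'G75M', 'H458C', 'Q203L']
Mutations(Lambda) = ['D830G', 'E862L', 'G75M', 'H458C', 'Q203L']
Intersection: ['D146P', 'G75M', 'L788I', 'Q203L', 'Q992V'] ∩ ['D830G', 'E862L', 'G75M', 'H458C', 'Q203L'] = ['G75M', 'Q203L']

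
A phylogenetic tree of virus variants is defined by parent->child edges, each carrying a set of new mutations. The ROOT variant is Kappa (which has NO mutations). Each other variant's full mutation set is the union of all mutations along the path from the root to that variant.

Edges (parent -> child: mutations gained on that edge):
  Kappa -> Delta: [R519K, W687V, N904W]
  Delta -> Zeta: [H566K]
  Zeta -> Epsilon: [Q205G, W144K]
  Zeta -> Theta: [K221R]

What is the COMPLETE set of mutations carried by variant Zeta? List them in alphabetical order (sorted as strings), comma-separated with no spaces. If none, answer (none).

At Kappa: gained [] -> total []
At Delta: gained ['R519K', 'W687V', 'N904W'] -> total ['N904W', 'R519K', 'W687V']
At Zeta: gained ['H566K'] -> total ['H566K', 'N904W', 'R519K', 'W687V']

Answer: H566K,N904W,R519K,W687V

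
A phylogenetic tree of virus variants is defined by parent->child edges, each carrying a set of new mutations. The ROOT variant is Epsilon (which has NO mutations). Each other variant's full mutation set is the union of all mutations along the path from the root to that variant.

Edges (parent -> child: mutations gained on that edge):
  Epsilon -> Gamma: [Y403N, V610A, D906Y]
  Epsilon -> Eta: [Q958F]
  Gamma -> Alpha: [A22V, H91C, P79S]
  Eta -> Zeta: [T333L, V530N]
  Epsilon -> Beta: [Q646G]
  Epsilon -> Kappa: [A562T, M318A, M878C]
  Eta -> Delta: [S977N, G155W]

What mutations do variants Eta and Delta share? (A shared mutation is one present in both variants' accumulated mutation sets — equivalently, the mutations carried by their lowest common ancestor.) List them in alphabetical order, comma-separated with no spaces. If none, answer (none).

Accumulating mutations along path to Eta:
  At Epsilon: gained [] -> total []
  At Eta: gained ['Q958F'] -> total ['Q958F']
Mutations(Eta) = ['Q958F']
Accumulating mutations along path to Delta:
  At Epsilon: gained [] -> total []
  At Eta: gained ['Q958F'] -> total ['Q958F']
  At Delta: gained ['S977N', 'G155W'] -> total ['G155W', 'Q958F', 'S977N']
Mutations(Delta) = ['G155W', 'Q958F', 'S977N']
Intersection: ['Q958F'] ∩ ['G155W', 'Q958F', 'S977N'] = ['Q958F']

Answer: Q958F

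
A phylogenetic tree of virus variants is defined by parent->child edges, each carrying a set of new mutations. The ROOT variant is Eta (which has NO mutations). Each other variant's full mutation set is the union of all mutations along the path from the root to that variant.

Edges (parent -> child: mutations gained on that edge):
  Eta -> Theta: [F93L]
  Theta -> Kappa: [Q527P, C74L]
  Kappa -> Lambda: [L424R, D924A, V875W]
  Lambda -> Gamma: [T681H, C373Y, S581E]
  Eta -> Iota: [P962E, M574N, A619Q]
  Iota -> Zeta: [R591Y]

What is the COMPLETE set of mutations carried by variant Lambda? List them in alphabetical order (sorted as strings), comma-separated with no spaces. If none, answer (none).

At Eta: gained [] -> total []
At Theta: gained ['F93L'] -> total ['F93L']
At Kappa: gained ['Q527P', 'C74L'] -> total ['C74L', 'F93L', 'Q527P']
At Lambda: gained ['L424R', 'D924A', 'V875W'] -> total ['C74L', 'D924A', 'F93L', 'L424R', 'Q527P', 'V875W']

Answer: C74L,D924A,F93L,L424R,Q527P,V875W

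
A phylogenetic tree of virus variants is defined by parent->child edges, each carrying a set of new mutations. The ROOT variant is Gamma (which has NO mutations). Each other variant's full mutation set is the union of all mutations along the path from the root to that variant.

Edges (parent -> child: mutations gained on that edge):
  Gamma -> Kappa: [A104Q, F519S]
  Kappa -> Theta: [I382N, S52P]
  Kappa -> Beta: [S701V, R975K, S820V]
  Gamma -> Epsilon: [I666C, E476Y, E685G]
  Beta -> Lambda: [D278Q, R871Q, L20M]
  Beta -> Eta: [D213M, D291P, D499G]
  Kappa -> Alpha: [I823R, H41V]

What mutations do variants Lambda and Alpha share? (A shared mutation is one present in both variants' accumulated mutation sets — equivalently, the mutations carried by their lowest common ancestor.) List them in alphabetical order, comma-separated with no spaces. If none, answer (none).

Accumulating mutations along path to Lambda:
  At Gamma: gained [] -> total []
  At Kappa: gained ['A104Q', 'F519S'] -> total ['A104Q', 'F519S']
  At Beta: gained ['S701V', 'R975K', 'S820V'] -> total ['A104Q', 'F519S', 'R975K', 'S701V', 'S820V']
  At Lambda: gained ['D278Q', 'R871Q', 'L20M'] -> total ['A104Q', 'D278Q', 'F519S', 'L20M', 'R871Q', 'R975K', 'S701V', 'S820V']
Mutations(Lambda) = ['A104Q', 'D278Q', 'F519S', 'L20M', 'R871Q', 'R975K', 'S701V', 'S820V']
Accumulating mutations along path to Alpha:
  At Gamma: gained [] -> total []
  At Kappa: gained ['A104Q', 'F519S'] -> total ['A104Q', 'F519S']
  At Alpha: gained ['I823R', 'H41V'] -> total ['A104Q', 'F519S', 'H41V', 'I823R']
Mutations(Alpha) = ['A104Q', 'F519S', 'H41V', 'I823R']
Intersection: ['A104Q', 'D278Q', 'F519S', 'L20M', 'R871Q', 'R975K', 'S701V', 'S820V'] ∩ ['A104Q', 'F519S', 'H41V', 'I823R'] = ['A104Q', 'F519S']

Answer: A104Q,F519S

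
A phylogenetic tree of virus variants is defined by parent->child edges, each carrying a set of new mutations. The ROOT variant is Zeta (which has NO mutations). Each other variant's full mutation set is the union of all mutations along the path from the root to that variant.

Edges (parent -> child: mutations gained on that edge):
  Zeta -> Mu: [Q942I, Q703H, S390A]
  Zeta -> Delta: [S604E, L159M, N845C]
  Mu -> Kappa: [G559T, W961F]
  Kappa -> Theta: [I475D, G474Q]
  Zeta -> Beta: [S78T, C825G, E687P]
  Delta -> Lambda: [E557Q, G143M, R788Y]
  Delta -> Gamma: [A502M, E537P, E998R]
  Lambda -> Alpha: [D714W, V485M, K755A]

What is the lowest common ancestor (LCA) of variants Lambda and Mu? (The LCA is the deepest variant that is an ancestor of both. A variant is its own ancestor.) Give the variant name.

Answer: Zeta

Derivation:
Path from root to Lambda: Zeta -> Delta -> Lambda
  ancestors of Lambda: {Zeta, Delta, Lambda}
Path from root to Mu: Zeta -> Mu
  ancestors of Mu: {Zeta, Mu}
Common ancestors: {Zeta}
Walk up from Mu: Mu (not in ancestors of Lambda), Zeta (in ancestors of Lambda)
Deepest common ancestor (LCA) = Zeta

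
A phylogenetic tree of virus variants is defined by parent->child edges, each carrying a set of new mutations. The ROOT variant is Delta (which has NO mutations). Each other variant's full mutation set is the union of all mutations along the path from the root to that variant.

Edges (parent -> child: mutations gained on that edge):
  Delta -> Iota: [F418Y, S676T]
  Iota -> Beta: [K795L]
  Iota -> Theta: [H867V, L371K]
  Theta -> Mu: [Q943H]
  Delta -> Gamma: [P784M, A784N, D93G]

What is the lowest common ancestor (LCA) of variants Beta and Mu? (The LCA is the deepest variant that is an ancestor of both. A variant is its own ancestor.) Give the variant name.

Path from root to Beta: Delta -> Iota -> Beta
  ancestors of Beta: {Delta, Iota, Beta}
Path from root to Mu: Delta -> Iota -> Theta -> Mu
  ancestors of Mu: {Delta, Iota, Theta, Mu}
Common ancestors: {Delta, Iota}
Walk up from Mu: Mu (not in ancestors of Beta), Theta (not in ancestors of Beta), Iota (in ancestors of Beta), Delta (in ancestors of Beta)
Deepest common ancestor (LCA) = Iota

Answer: Iota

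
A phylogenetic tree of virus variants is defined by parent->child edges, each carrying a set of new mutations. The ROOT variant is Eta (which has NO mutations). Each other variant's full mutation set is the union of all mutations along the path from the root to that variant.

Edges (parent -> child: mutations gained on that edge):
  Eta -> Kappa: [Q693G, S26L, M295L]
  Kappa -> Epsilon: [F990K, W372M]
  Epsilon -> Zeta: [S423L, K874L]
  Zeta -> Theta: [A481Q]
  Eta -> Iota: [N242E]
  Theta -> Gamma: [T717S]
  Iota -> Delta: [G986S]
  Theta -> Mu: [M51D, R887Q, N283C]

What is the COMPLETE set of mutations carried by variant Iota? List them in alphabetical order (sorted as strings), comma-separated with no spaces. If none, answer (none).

At Eta: gained [] -> total []
At Iota: gained ['N242E'] -> total ['N242E']

Answer: N242E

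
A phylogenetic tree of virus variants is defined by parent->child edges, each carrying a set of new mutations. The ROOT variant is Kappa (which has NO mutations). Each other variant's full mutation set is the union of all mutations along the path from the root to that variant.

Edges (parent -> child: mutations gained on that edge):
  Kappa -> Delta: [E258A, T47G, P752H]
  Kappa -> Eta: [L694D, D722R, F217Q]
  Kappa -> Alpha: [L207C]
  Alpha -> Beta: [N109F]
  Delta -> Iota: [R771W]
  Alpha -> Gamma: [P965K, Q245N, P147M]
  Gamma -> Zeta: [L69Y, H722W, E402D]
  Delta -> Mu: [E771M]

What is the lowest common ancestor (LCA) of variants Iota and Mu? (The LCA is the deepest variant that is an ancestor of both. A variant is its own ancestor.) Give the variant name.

Answer: Delta

Derivation:
Path from root to Iota: Kappa -> Delta -> Iota
  ancestors of Iota: {Kappa, Delta, Iota}
Path from root to Mu: Kappa -> Delta -> Mu
  ancestors of Mu: {Kappa, Delta, Mu}
Common ancestors: {Kappa, Delta}
Walk up from Mu: Mu (not in ancestors of Iota), Delta (in ancestors of Iota), Kappa (in ancestors of Iota)
Deepest common ancestor (LCA) = Delta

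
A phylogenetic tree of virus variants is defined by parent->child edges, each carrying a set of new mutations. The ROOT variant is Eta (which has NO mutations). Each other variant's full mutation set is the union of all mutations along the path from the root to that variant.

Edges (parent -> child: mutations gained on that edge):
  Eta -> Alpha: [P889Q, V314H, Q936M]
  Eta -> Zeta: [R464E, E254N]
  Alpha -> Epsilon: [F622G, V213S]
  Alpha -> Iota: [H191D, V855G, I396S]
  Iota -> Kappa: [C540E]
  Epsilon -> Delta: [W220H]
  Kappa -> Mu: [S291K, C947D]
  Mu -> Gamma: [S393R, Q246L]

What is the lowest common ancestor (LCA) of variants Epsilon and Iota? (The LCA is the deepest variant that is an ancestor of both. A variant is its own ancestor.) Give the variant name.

Answer: Alpha

Derivation:
Path from root to Epsilon: Eta -> Alpha -> Epsilon
  ancestors of Epsilon: {Eta, Alpha, Epsilon}
Path from root to Iota: Eta -> Alpha -> Iota
  ancestors of Iota: {Eta, Alpha, Iota}
Common ancestors: {Eta, Alpha}
Walk up from Iota: Iota (not in ancestors of Epsilon), Alpha (in ancestors of Epsilon), Eta (in ancestors of Epsilon)
Deepest common ancestor (LCA) = Alpha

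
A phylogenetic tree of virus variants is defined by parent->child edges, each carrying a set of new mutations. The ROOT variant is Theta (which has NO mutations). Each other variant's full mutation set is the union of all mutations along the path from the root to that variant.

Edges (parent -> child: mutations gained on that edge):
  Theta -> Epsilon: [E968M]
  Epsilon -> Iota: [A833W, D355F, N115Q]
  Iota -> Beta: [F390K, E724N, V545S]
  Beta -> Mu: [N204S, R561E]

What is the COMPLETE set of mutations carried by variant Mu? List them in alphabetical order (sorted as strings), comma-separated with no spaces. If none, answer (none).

Answer: A833W,D355F,E724N,E968M,F390K,N115Q,N204S,R561E,V545S

Derivation:
At Theta: gained [] -> total []
At Epsilon: gained ['E968M'] -> total ['E968M']
At Iota: gained ['A833W', 'D355F', 'N115Q'] -> total ['A833W', 'D355F', 'E968M', 'N115Q']
At Beta: gained ['F390K', 'E724N', 'V545S'] -> total ['A833W', 'D355F', 'E724N', 'E968M', 'F390K', 'N115Q', 'V545S']
At Mu: gained ['N204S', 'R561E'] -> total ['A833W', 'D355F', 'E724N', 'E968M', 'F390K', 'N115Q', 'N204S', 'R561E', 'V545S']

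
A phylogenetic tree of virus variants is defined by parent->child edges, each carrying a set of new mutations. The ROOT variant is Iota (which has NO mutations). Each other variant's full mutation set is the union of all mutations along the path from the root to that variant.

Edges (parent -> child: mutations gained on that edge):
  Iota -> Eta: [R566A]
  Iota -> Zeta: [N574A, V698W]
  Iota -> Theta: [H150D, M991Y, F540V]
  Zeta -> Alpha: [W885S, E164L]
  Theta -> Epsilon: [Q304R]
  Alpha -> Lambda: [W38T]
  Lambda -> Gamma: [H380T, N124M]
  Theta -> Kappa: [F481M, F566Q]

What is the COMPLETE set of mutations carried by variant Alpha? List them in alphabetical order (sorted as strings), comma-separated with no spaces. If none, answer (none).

Answer: E164L,N574A,V698W,W885S

Derivation:
At Iota: gained [] -> total []
At Zeta: gained ['N574A', 'V698W'] -> total ['N574A', 'V698W']
At Alpha: gained ['W885S', 'E164L'] -> total ['E164L', 'N574A', 'V698W', 'W885S']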